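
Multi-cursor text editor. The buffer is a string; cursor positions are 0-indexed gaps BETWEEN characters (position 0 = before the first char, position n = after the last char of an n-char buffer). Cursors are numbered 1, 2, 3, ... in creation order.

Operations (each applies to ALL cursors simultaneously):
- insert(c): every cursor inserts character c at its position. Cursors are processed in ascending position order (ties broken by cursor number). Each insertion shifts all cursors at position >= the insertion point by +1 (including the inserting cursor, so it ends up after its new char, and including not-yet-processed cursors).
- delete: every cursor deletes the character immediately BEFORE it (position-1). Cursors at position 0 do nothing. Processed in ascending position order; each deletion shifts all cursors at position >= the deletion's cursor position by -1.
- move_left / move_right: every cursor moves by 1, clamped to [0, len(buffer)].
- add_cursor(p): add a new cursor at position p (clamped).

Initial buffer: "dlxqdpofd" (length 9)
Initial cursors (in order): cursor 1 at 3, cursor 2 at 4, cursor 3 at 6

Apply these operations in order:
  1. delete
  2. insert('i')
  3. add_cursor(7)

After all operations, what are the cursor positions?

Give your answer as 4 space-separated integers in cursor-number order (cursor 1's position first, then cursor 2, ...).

After op 1 (delete): buffer="dldofd" (len 6), cursors c1@2 c2@2 c3@3, authorship ......
After op 2 (insert('i')): buffer="dliidiofd" (len 9), cursors c1@4 c2@4 c3@6, authorship ..12.3...
After op 3 (add_cursor(7)): buffer="dliidiofd" (len 9), cursors c1@4 c2@4 c3@6 c4@7, authorship ..12.3...

Answer: 4 4 6 7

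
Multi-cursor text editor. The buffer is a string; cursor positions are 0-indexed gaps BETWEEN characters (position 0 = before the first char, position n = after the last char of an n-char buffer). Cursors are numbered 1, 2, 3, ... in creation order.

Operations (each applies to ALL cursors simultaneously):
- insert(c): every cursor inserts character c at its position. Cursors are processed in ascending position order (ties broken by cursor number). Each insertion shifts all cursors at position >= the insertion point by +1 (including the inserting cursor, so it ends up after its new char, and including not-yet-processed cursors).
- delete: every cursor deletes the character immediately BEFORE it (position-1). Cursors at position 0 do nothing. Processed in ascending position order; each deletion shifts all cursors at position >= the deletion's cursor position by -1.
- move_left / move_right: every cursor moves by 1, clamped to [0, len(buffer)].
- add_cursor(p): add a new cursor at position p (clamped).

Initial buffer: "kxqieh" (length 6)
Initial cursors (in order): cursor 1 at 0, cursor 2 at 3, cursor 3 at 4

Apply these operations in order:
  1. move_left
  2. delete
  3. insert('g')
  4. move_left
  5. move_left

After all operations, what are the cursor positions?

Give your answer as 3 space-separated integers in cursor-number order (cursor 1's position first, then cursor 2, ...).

Answer: 0 2 2

Derivation:
After op 1 (move_left): buffer="kxqieh" (len 6), cursors c1@0 c2@2 c3@3, authorship ......
After op 2 (delete): buffer="kieh" (len 4), cursors c1@0 c2@1 c3@1, authorship ....
After op 3 (insert('g')): buffer="gkggieh" (len 7), cursors c1@1 c2@4 c3@4, authorship 1.23...
After op 4 (move_left): buffer="gkggieh" (len 7), cursors c1@0 c2@3 c3@3, authorship 1.23...
After op 5 (move_left): buffer="gkggieh" (len 7), cursors c1@0 c2@2 c3@2, authorship 1.23...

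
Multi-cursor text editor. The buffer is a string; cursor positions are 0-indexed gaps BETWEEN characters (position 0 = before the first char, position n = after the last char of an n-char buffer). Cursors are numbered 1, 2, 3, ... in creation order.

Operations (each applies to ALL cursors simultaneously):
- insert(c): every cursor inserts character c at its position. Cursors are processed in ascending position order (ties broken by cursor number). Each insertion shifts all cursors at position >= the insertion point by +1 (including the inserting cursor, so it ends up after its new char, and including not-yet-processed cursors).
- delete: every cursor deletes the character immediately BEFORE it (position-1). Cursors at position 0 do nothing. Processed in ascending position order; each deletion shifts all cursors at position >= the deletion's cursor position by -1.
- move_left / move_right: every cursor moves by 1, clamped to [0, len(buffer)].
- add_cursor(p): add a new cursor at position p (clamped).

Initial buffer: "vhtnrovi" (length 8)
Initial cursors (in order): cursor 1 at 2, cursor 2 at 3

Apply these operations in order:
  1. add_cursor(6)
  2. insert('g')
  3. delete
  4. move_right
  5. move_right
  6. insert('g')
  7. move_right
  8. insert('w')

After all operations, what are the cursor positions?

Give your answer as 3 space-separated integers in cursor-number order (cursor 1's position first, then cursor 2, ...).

After op 1 (add_cursor(6)): buffer="vhtnrovi" (len 8), cursors c1@2 c2@3 c3@6, authorship ........
After op 2 (insert('g')): buffer="vhgtgnrogvi" (len 11), cursors c1@3 c2@5 c3@9, authorship ..1.2...3..
After op 3 (delete): buffer="vhtnrovi" (len 8), cursors c1@2 c2@3 c3@6, authorship ........
After op 4 (move_right): buffer="vhtnrovi" (len 8), cursors c1@3 c2@4 c3@7, authorship ........
After op 5 (move_right): buffer="vhtnrovi" (len 8), cursors c1@4 c2@5 c3@8, authorship ........
After op 6 (insert('g')): buffer="vhtngrgovig" (len 11), cursors c1@5 c2@7 c3@11, authorship ....1.2...3
After op 7 (move_right): buffer="vhtngrgovig" (len 11), cursors c1@6 c2@8 c3@11, authorship ....1.2...3
After op 8 (insert('w')): buffer="vhtngrwgowvigw" (len 14), cursors c1@7 c2@10 c3@14, authorship ....1.12.2..33

Answer: 7 10 14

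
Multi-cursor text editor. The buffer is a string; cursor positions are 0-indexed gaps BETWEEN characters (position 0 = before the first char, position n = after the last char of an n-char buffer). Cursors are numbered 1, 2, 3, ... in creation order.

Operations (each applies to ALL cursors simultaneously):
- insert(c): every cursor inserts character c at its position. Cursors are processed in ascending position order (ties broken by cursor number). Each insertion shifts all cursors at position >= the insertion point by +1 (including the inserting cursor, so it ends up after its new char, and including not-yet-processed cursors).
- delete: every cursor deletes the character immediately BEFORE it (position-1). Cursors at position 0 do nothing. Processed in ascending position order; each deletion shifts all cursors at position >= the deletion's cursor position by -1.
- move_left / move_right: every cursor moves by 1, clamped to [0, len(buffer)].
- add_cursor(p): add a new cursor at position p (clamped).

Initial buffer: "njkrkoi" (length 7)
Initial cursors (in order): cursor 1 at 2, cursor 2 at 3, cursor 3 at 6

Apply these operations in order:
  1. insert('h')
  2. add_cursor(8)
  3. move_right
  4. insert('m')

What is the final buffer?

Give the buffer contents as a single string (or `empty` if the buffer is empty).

After op 1 (insert('h')): buffer="njhkhrkohi" (len 10), cursors c1@3 c2@5 c3@9, authorship ..1.2...3.
After op 2 (add_cursor(8)): buffer="njhkhrkohi" (len 10), cursors c1@3 c2@5 c4@8 c3@9, authorship ..1.2...3.
After op 3 (move_right): buffer="njhkhrkohi" (len 10), cursors c1@4 c2@6 c4@9 c3@10, authorship ..1.2...3.
After op 4 (insert('m')): buffer="njhkmhrmkohmim" (len 14), cursors c1@5 c2@8 c4@12 c3@14, authorship ..1.12.2..34.3

Answer: njhkmhrmkohmim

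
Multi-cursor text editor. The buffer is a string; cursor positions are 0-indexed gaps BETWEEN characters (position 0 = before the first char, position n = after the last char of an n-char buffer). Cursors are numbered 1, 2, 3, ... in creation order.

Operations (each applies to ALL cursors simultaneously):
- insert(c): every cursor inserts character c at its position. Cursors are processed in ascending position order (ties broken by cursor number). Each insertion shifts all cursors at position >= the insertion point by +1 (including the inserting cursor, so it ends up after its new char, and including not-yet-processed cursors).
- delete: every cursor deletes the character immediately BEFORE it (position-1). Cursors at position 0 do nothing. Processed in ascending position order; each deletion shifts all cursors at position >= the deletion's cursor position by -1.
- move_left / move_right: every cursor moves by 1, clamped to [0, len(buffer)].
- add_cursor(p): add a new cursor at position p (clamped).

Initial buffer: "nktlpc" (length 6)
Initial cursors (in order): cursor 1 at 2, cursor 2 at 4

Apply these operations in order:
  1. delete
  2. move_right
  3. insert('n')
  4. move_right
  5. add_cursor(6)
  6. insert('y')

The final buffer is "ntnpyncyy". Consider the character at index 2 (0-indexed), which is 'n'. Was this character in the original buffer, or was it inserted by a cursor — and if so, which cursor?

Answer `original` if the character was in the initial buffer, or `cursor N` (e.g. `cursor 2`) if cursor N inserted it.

Answer: cursor 1

Derivation:
After op 1 (delete): buffer="ntpc" (len 4), cursors c1@1 c2@2, authorship ....
After op 2 (move_right): buffer="ntpc" (len 4), cursors c1@2 c2@3, authorship ....
After op 3 (insert('n')): buffer="ntnpnc" (len 6), cursors c1@3 c2@5, authorship ..1.2.
After op 4 (move_right): buffer="ntnpnc" (len 6), cursors c1@4 c2@6, authorship ..1.2.
After op 5 (add_cursor(6)): buffer="ntnpnc" (len 6), cursors c1@4 c2@6 c3@6, authorship ..1.2.
After op 6 (insert('y')): buffer="ntnpyncyy" (len 9), cursors c1@5 c2@9 c3@9, authorship ..1.12.23
Authorship (.=original, N=cursor N): . . 1 . 1 2 . 2 3
Index 2: author = 1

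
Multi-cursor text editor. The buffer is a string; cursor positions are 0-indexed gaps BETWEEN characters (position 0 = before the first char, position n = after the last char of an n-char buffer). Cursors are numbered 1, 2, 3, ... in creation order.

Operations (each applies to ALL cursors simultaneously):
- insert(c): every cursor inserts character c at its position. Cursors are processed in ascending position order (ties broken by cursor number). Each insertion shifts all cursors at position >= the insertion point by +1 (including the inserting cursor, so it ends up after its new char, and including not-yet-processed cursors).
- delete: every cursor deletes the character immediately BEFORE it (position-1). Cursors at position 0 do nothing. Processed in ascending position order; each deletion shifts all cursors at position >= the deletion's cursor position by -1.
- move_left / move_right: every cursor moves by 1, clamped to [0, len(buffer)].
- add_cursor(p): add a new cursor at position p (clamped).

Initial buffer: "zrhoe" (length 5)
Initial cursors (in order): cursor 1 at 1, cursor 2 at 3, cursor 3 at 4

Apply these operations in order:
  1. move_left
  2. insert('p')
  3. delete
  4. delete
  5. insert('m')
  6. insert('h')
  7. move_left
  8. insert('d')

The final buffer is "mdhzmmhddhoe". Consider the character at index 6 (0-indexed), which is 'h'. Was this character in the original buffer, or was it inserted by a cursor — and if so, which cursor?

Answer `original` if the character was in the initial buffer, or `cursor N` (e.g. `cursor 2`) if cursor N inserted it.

Answer: cursor 2

Derivation:
After op 1 (move_left): buffer="zrhoe" (len 5), cursors c1@0 c2@2 c3@3, authorship .....
After op 2 (insert('p')): buffer="pzrphpoe" (len 8), cursors c1@1 c2@4 c3@6, authorship 1..2.3..
After op 3 (delete): buffer="zrhoe" (len 5), cursors c1@0 c2@2 c3@3, authorship .....
After op 4 (delete): buffer="zoe" (len 3), cursors c1@0 c2@1 c3@1, authorship ...
After op 5 (insert('m')): buffer="mzmmoe" (len 6), cursors c1@1 c2@4 c3@4, authorship 1.23..
After op 6 (insert('h')): buffer="mhzmmhhoe" (len 9), cursors c1@2 c2@7 c3@7, authorship 11.2323..
After op 7 (move_left): buffer="mhzmmhhoe" (len 9), cursors c1@1 c2@6 c3@6, authorship 11.2323..
After op 8 (insert('d')): buffer="mdhzmmhddhoe" (len 12), cursors c1@2 c2@9 c3@9, authorship 111.232233..
Authorship (.=original, N=cursor N): 1 1 1 . 2 3 2 2 3 3 . .
Index 6: author = 2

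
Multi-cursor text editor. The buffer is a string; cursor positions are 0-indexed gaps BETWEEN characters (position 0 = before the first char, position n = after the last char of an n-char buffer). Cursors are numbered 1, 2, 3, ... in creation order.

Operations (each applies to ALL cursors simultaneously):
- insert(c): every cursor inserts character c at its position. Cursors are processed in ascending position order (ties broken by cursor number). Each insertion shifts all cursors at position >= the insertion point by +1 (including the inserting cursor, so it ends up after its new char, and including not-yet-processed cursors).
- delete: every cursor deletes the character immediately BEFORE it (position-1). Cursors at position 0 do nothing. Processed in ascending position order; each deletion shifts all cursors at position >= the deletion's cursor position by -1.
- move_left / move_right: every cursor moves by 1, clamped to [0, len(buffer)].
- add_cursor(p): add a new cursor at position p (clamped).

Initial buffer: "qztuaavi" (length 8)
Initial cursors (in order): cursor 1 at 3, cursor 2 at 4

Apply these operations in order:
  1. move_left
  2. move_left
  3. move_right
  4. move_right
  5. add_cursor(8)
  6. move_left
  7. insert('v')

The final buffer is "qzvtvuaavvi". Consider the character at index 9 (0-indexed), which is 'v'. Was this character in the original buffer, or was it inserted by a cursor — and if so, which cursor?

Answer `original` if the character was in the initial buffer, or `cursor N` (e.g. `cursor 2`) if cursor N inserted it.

Answer: cursor 3

Derivation:
After op 1 (move_left): buffer="qztuaavi" (len 8), cursors c1@2 c2@3, authorship ........
After op 2 (move_left): buffer="qztuaavi" (len 8), cursors c1@1 c2@2, authorship ........
After op 3 (move_right): buffer="qztuaavi" (len 8), cursors c1@2 c2@3, authorship ........
After op 4 (move_right): buffer="qztuaavi" (len 8), cursors c1@3 c2@4, authorship ........
After op 5 (add_cursor(8)): buffer="qztuaavi" (len 8), cursors c1@3 c2@4 c3@8, authorship ........
After op 6 (move_left): buffer="qztuaavi" (len 8), cursors c1@2 c2@3 c3@7, authorship ........
After op 7 (insert('v')): buffer="qzvtvuaavvi" (len 11), cursors c1@3 c2@5 c3@10, authorship ..1.2....3.
Authorship (.=original, N=cursor N): . . 1 . 2 . . . . 3 .
Index 9: author = 3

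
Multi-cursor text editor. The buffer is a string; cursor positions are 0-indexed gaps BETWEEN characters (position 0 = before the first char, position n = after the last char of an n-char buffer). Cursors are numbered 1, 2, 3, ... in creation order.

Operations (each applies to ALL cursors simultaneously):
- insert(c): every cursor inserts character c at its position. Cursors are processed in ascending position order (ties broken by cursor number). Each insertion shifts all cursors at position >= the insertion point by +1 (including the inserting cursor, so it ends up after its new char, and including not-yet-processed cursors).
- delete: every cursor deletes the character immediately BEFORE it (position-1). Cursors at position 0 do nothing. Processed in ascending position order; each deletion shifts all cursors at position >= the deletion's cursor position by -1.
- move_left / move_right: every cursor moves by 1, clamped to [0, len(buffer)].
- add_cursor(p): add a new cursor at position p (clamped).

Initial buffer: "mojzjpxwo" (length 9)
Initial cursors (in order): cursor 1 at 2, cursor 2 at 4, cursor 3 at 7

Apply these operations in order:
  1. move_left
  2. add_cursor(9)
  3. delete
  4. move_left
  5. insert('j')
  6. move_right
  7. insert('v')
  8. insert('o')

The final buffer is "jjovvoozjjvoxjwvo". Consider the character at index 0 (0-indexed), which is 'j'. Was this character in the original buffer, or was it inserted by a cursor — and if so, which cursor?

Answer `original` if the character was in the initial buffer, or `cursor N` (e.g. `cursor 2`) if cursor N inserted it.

After op 1 (move_left): buffer="mojzjpxwo" (len 9), cursors c1@1 c2@3 c3@6, authorship .........
After op 2 (add_cursor(9)): buffer="mojzjpxwo" (len 9), cursors c1@1 c2@3 c3@6 c4@9, authorship .........
After op 3 (delete): buffer="ozjxw" (len 5), cursors c1@0 c2@1 c3@3 c4@5, authorship .....
After op 4 (move_left): buffer="ozjxw" (len 5), cursors c1@0 c2@0 c3@2 c4@4, authorship .....
After op 5 (insert('j')): buffer="jjozjjxjw" (len 9), cursors c1@2 c2@2 c3@5 c4@8, authorship 12..3..4.
After op 6 (move_right): buffer="jjozjjxjw" (len 9), cursors c1@3 c2@3 c3@6 c4@9, authorship 12..3..4.
After op 7 (insert('v')): buffer="jjovvzjjvxjwv" (len 13), cursors c1@5 c2@5 c3@9 c4@13, authorship 12.12.3.3.4.4
After op 8 (insert('o')): buffer="jjovvoozjjvoxjwvo" (len 17), cursors c1@7 c2@7 c3@12 c4@17, authorship 12.1212.3.33.4.44
Authorship (.=original, N=cursor N): 1 2 . 1 2 1 2 . 3 . 3 3 . 4 . 4 4
Index 0: author = 1

Answer: cursor 1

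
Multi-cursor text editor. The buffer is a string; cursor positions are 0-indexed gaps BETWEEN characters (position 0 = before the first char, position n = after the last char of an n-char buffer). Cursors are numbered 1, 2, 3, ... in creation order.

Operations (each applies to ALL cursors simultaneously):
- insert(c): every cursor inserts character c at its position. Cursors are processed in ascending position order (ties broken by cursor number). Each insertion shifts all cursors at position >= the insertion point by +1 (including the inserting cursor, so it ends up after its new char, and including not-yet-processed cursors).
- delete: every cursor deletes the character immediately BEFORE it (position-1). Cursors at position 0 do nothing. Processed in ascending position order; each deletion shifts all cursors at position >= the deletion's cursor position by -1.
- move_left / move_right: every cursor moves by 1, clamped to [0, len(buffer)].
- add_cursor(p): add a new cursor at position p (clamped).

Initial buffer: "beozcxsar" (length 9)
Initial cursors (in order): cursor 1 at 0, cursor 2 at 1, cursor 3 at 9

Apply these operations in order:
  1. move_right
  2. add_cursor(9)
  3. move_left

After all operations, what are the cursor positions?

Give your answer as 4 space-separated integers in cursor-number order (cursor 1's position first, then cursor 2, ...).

Answer: 0 1 8 8

Derivation:
After op 1 (move_right): buffer="beozcxsar" (len 9), cursors c1@1 c2@2 c3@9, authorship .........
After op 2 (add_cursor(9)): buffer="beozcxsar" (len 9), cursors c1@1 c2@2 c3@9 c4@9, authorship .........
After op 3 (move_left): buffer="beozcxsar" (len 9), cursors c1@0 c2@1 c3@8 c4@8, authorship .........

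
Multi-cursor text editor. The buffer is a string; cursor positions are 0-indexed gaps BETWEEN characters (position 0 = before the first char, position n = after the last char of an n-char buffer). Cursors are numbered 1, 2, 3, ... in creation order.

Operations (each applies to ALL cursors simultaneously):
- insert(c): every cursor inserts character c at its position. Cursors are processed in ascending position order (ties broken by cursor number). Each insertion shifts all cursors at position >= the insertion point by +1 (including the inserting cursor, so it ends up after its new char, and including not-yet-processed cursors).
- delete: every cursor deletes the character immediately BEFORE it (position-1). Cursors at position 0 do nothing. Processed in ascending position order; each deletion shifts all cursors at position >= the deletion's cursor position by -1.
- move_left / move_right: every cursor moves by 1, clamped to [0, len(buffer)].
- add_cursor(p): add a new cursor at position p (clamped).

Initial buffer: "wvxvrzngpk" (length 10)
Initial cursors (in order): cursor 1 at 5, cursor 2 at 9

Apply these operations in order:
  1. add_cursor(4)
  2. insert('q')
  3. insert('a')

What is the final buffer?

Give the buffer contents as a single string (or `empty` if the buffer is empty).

After op 1 (add_cursor(4)): buffer="wvxvrzngpk" (len 10), cursors c3@4 c1@5 c2@9, authorship ..........
After op 2 (insert('q')): buffer="wvxvqrqzngpqk" (len 13), cursors c3@5 c1@7 c2@12, authorship ....3.1....2.
After op 3 (insert('a')): buffer="wvxvqarqazngpqak" (len 16), cursors c3@6 c1@9 c2@15, authorship ....33.11....22.

Answer: wvxvqarqazngpqak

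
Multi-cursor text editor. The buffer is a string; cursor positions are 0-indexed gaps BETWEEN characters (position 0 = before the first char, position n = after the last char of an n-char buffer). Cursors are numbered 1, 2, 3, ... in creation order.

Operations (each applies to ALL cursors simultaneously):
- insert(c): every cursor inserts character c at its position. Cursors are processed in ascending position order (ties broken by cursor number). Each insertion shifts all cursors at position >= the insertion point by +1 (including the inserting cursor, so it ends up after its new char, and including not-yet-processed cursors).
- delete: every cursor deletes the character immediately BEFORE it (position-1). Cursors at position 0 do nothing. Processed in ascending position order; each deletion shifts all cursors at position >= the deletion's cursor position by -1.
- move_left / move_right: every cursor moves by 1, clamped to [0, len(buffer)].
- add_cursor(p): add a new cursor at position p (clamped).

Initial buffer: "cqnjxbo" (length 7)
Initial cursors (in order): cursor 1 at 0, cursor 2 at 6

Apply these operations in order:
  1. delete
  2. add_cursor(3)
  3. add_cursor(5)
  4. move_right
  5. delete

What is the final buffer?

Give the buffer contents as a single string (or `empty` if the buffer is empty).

Answer: qn

Derivation:
After op 1 (delete): buffer="cqnjxo" (len 6), cursors c1@0 c2@5, authorship ......
After op 2 (add_cursor(3)): buffer="cqnjxo" (len 6), cursors c1@0 c3@3 c2@5, authorship ......
After op 3 (add_cursor(5)): buffer="cqnjxo" (len 6), cursors c1@0 c3@3 c2@5 c4@5, authorship ......
After op 4 (move_right): buffer="cqnjxo" (len 6), cursors c1@1 c3@4 c2@6 c4@6, authorship ......
After op 5 (delete): buffer="qn" (len 2), cursors c1@0 c2@2 c3@2 c4@2, authorship ..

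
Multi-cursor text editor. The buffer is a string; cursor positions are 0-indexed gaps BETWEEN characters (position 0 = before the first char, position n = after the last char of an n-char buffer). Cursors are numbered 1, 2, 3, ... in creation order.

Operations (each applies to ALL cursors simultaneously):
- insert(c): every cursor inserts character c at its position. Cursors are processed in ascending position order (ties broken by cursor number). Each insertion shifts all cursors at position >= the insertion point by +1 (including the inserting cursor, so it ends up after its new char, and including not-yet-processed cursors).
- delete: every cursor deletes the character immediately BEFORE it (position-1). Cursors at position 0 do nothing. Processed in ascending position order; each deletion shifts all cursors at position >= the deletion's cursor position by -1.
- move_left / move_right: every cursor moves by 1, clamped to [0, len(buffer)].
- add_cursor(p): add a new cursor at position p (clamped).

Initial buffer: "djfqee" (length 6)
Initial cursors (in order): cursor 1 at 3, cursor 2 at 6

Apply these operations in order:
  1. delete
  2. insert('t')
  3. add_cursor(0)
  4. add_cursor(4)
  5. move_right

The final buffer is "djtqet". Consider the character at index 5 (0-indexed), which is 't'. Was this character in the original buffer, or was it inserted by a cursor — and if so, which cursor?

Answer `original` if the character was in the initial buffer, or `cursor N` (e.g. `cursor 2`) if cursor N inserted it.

After op 1 (delete): buffer="djqe" (len 4), cursors c1@2 c2@4, authorship ....
After op 2 (insert('t')): buffer="djtqet" (len 6), cursors c1@3 c2@6, authorship ..1..2
After op 3 (add_cursor(0)): buffer="djtqet" (len 6), cursors c3@0 c1@3 c2@6, authorship ..1..2
After op 4 (add_cursor(4)): buffer="djtqet" (len 6), cursors c3@0 c1@3 c4@4 c2@6, authorship ..1..2
After op 5 (move_right): buffer="djtqet" (len 6), cursors c3@1 c1@4 c4@5 c2@6, authorship ..1..2
Authorship (.=original, N=cursor N): . . 1 . . 2
Index 5: author = 2

Answer: cursor 2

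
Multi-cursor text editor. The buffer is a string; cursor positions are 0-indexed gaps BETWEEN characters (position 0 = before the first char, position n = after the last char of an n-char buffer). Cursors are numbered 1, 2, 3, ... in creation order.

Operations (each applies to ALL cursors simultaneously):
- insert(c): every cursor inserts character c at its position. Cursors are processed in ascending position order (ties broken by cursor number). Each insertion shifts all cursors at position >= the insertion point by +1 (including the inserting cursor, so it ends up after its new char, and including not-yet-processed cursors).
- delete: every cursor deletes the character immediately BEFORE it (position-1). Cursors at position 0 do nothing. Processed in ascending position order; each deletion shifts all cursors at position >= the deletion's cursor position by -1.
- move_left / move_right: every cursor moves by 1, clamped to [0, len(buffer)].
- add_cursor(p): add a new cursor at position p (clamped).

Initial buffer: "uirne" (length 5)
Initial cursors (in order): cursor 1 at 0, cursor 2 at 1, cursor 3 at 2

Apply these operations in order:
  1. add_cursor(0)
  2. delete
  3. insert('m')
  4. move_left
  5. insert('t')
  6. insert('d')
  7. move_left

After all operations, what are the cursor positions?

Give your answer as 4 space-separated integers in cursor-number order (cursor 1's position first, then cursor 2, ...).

After op 1 (add_cursor(0)): buffer="uirne" (len 5), cursors c1@0 c4@0 c2@1 c3@2, authorship .....
After op 2 (delete): buffer="rne" (len 3), cursors c1@0 c2@0 c3@0 c4@0, authorship ...
After op 3 (insert('m')): buffer="mmmmrne" (len 7), cursors c1@4 c2@4 c3@4 c4@4, authorship 1234...
After op 4 (move_left): buffer="mmmmrne" (len 7), cursors c1@3 c2@3 c3@3 c4@3, authorship 1234...
After op 5 (insert('t')): buffer="mmmttttmrne" (len 11), cursors c1@7 c2@7 c3@7 c4@7, authorship 12312344...
After op 6 (insert('d')): buffer="mmmttttddddmrne" (len 15), cursors c1@11 c2@11 c3@11 c4@11, authorship 123123412344...
After op 7 (move_left): buffer="mmmttttddddmrne" (len 15), cursors c1@10 c2@10 c3@10 c4@10, authorship 123123412344...

Answer: 10 10 10 10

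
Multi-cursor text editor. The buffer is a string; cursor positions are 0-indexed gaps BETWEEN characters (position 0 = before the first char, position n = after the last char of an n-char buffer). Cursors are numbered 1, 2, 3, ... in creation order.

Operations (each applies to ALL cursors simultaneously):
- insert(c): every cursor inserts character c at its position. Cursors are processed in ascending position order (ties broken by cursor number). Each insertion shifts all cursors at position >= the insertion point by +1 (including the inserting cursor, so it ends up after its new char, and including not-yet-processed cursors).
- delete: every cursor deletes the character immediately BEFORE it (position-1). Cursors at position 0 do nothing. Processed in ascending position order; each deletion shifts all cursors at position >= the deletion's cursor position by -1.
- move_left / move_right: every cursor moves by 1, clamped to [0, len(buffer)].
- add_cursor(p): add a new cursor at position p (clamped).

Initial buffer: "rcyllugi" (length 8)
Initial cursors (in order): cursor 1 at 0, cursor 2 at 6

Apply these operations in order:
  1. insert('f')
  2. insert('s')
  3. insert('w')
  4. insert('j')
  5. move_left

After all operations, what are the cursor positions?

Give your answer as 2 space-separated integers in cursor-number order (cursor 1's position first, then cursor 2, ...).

Answer: 3 13

Derivation:
After op 1 (insert('f')): buffer="frcyllufgi" (len 10), cursors c1@1 c2@8, authorship 1......2..
After op 2 (insert('s')): buffer="fsrcyllufsgi" (len 12), cursors c1@2 c2@10, authorship 11......22..
After op 3 (insert('w')): buffer="fswrcyllufswgi" (len 14), cursors c1@3 c2@12, authorship 111......222..
After op 4 (insert('j')): buffer="fswjrcyllufswjgi" (len 16), cursors c1@4 c2@14, authorship 1111......2222..
After op 5 (move_left): buffer="fswjrcyllufswjgi" (len 16), cursors c1@3 c2@13, authorship 1111......2222..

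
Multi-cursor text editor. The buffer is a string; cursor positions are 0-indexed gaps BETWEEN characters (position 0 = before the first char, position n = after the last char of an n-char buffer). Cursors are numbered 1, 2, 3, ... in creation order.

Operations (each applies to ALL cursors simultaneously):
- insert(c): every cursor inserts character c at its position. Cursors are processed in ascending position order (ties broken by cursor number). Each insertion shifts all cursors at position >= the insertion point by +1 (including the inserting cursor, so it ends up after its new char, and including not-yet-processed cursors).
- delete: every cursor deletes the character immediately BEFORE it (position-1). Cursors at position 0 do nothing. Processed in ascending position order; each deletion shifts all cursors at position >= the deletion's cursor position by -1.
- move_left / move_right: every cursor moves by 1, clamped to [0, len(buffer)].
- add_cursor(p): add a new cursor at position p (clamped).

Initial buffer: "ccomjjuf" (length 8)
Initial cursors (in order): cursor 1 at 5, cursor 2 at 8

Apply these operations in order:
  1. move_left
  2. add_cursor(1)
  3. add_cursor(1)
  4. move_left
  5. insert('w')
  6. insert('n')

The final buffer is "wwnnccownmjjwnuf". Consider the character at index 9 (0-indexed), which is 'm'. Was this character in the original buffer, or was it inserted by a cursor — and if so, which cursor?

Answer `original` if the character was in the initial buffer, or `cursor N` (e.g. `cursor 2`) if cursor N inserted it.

Answer: original

Derivation:
After op 1 (move_left): buffer="ccomjjuf" (len 8), cursors c1@4 c2@7, authorship ........
After op 2 (add_cursor(1)): buffer="ccomjjuf" (len 8), cursors c3@1 c1@4 c2@7, authorship ........
After op 3 (add_cursor(1)): buffer="ccomjjuf" (len 8), cursors c3@1 c4@1 c1@4 c2@7, authorship ........
After op 4 (move_left): buffer="ccomjjuf" (len 8), cursors c3@0 c4@0 c1@3 c2@6, authorship ........
After op 5 (insert('w')): buffer="wwccowmjjwuf" (len 12), cursors c3@2 c4@2 c1@6 c2@10, authorship 34...1...2..
After op 6 (insert('n')): buffer="wwnnccownmjjwnuf" (len 16), cursors c3@4 c4@4 c1@9 c2@14, authorship 3434...11...22..
Authorship (.=original, N=cursor N): 3 4 3 4 . . . 1 1 . . . 2 2 . .
Index 9: author = original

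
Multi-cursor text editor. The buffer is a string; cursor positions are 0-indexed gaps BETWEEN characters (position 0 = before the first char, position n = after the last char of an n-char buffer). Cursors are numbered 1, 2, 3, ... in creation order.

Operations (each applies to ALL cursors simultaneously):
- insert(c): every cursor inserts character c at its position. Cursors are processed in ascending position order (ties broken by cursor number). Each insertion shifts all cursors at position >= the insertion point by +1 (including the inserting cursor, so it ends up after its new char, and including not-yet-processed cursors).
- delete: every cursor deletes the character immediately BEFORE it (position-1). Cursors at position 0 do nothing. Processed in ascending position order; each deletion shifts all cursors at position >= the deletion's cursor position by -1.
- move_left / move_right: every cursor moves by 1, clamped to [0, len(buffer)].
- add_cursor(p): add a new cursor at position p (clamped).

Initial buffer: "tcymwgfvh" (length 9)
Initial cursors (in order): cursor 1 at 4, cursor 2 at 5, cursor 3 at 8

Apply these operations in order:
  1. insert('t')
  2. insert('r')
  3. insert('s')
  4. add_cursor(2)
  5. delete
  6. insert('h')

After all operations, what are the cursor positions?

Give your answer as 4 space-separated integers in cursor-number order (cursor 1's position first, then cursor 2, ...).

Answer: 7 11 17 2

Derivation:
After op 1 (insert('t')): buffer="tcymtwtgfvth" (len 12), cursors c1@5 c2@7 c3@11, authorship ....1.2...3.
After op 2 (insert('r')): buffer="tcymtrwtrgfvtrh" (len 15), cursors c1@6 c2@9 c3@14, authorship ....11.22...33.
After op 3 (insert('s')): buffer="tcymtrswtrsgfvtrsh" (len 18), cursors c1@7 c2@11 c3@17, authorship ....111.222...333.
After op 4 (add_cursor(2)): buffer="tcymtrswtrsgfvtrsh" (len 18), cursors c4@2 c1@7 c2@11 c3@17, authorship ....111.222...333.
After op 5 (delete): buffer="tymtrwtrgfvtrh" (len 14), cursors c4@1 c1@5 c2@8 c3@13, authorship ...11.22...33.
After op 6 (insert('h')): buffer="thymtrhwtrhgfvtrhh" (len 18), cursors c4@2 c1@7 c2@11 c3@17, authorship .4..111.222...333.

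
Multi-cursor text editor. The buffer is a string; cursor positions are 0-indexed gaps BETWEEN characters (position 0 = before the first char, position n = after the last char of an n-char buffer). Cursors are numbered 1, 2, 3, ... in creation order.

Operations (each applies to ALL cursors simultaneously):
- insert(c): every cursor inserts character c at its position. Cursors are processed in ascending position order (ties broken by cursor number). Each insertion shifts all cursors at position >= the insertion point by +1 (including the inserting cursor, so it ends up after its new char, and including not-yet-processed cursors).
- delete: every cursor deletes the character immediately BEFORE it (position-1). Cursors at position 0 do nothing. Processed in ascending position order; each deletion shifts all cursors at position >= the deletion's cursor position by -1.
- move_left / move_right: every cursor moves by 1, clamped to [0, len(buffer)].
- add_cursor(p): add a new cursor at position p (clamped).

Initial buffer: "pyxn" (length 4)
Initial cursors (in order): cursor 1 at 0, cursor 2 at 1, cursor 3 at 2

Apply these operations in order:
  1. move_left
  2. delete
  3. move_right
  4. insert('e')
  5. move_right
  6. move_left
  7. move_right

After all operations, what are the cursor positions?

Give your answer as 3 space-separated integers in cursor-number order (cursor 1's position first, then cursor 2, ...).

Answer: 5 5 5

Derivation:
After op 1 (move_left): buffer="pyxn" (len 4), cursors c1@0 c2@0 c3@1, authorship ....
After op 2 (delete): buffer="yxn" (len 3), cursors c1@0 c2@0 c3@0, authorship ...
After op 3 (move_right): buffer="yxn" (len 3), cursors c1@1 c2@1 c3@1, authorship ...
After op 4 (insert('e')): buffer="yeeexn" (len 6), cursors c1@4 c2@4 c3@4, authorship .123..
After op 5 (move_right): buffer="yeeexn" (len 6), cursors c1@5 c2@5 c3@5, authorship .123..
After op 6 (move_left): buffer="yeeexn" (len 6), cursors c1@4 c2@4 c3@4, authorship .123..
After op 7 (move_right): buffer="yeeexn" (len 6), cursors c1@5 c2@5 c3@5, authorship .123..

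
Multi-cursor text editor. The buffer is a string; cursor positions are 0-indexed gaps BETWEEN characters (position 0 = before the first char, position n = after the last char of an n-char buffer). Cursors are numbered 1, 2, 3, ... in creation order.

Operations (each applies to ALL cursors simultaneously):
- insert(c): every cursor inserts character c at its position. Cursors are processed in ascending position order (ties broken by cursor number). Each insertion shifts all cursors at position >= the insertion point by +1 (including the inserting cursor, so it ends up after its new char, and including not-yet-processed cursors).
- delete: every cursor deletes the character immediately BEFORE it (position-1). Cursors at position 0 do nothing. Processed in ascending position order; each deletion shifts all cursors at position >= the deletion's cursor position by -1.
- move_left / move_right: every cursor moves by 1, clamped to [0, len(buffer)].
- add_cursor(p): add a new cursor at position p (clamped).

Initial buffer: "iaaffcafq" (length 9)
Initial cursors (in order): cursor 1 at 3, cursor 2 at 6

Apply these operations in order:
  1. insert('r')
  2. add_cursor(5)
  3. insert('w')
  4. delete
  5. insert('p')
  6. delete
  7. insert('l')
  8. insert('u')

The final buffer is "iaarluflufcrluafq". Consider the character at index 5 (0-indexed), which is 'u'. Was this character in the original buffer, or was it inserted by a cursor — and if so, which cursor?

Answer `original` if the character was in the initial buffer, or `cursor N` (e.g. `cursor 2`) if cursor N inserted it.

After op 1 (insert('r')): buffer="iaarffcrafq" (len 11), cursors c1@4 c2@8, authorship ...1...2...
After op 2 (add_cursor(5)): buffer="iaarffcrafq" (len 11), cursors c1@4 c3@5 c2@8, authorship ...1...2...
After op 3 (insert('w')): buffer="iaarwfwfcrwafq" (len 14), cursors c1@5 c3@7 c2@11, authorship ...11.3..22...
After op 4 (delete): buffer="iaarffcrafq" (len 11), cursors c1@4 c3@5 c2@8, authorship ...1...2...
After op 5 (insert('p')): buffer="iaarpfpfcrpafq" (len 14), cursors c1@5 c3@7 c2@11, authorship ...11.3..22...
After op 6 (delete): buffer="iaarffcrafq" (len 11), cursors c1@4 c3@5 c2@8, authorship ...1...2...
After op 7 (insert('l')): buffer="iaarlflfcrlafq" (len 14), cursors c1@5 c3@7 c2@11, authorship ...11.3..22...
After op 8 (insert('u')): buffer="iaarluflufcrluafq" (len 17), cursors c1@6 c3@9 c2@14, authorship ...111.33..222...
Authorship (.=original, N=cursor N): . . . 1 1 1 . 3 3 . . 2 2 2 . . .
Index 5: author = 1

Answer: cursor 1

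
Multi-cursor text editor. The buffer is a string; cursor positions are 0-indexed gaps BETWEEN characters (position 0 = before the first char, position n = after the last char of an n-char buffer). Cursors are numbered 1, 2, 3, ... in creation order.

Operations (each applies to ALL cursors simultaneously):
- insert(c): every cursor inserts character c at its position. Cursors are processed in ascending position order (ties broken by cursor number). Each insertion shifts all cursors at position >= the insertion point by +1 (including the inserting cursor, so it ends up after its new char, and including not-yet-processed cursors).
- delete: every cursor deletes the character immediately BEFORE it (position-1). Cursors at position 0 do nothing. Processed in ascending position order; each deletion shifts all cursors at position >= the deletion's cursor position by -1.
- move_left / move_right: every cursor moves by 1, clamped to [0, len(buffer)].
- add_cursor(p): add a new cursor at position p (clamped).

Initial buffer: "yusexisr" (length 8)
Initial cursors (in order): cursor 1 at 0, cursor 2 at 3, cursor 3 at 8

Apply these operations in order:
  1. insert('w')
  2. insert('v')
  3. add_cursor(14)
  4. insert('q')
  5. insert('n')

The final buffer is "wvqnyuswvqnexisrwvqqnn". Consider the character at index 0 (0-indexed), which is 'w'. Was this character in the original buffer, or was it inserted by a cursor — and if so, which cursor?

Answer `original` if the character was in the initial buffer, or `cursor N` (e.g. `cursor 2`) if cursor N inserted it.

Answer: cursor 1

Derivation:
After op 1 (insert('w')): buffer="wyuswexisrw" (len 11), cursors c1@1 c2@5 c3@11, authorship 1...2.....3
After op 2 (insert('v')): buffer="wvyuswvexisrwv" (len 14), cursors c1@2 c2@7 c3@14, authorship 11...22.....33
After op 3 (add_cursor(14)): buffer="wvyuswvexisrwv" (len 14), cursors c1@2 c2@7 c3@14 c4@14, authorship 11...22.....33
After op 4 (insert('q')): buffer="wvqyuswvqexisrwvqq" (len 18), cursors c1@3 c2@9 c3@18 c4@18, authorship 111...222.....3334
After op 5 (insert('n')): buffer="wvqnyuswvqnexisrwvqqnn" (len 22), cursors c1@4 c2@11 c3@22 c4@22, authorship 1111...2222.....333434
Authorship (.=original, N=cursor N): 1 1 1 1 . . . 2 2 2 2 . . . . . 3 3 3 4 3 4
Index 0: author = 1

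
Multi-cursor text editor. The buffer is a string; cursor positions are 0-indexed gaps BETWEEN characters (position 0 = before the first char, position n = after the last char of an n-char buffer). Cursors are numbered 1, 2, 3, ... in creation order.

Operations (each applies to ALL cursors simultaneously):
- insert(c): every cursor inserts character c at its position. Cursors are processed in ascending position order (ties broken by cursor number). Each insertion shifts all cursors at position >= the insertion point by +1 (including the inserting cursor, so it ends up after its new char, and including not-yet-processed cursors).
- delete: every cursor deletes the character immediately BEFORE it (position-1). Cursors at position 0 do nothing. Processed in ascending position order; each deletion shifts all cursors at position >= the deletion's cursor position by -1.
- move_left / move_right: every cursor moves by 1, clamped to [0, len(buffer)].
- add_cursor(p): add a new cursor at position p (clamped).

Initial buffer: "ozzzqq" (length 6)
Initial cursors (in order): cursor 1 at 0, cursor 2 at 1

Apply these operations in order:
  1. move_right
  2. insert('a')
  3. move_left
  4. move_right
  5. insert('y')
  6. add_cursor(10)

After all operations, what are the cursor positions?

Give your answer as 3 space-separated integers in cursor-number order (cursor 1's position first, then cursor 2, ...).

Answer: 3 6 10

Derivation:
After op 1 (move_right): buffer="ozzzqq" (len 6), cursors c1@1 c2@2, authorship ......
After op 2 (insert('a')): buffer="oazazzqq" (len 8), cursors c1@2 c2@4, authorship .1.2....
After op 3 (move_left): buffer="oazazzqq" (len 8), cursors c1@1 c2@3, authorship .1.2....
After op 4 (move_right): buffer="oazazzqq" (len 8), cursors c1@2 c2@4, authorship .1.2....
After op 5 (insert('y')): buffer="oayzayzzqq" (len 10), cursors c1@3 c2@6, authorship .11.22....
After op 6 (add_cursor(10)): buffer="oayzayzzqq" (len 10), cursors c1@3 c2@6 c3@10, authorship .11.22....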